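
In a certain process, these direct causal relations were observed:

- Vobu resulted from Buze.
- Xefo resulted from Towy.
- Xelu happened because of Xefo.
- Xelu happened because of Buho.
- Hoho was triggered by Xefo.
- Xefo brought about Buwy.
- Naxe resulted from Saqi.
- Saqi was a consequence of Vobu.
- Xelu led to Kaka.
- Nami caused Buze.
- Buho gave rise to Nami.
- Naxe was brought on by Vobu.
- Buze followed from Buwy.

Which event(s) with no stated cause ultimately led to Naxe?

Tracing upstream from Naxe: Naxe ← Vobu ← Buze ← Nami ← Buho.
A separate upstream branch: Naxe ← Vobu ← Buze ← Buwy ← Xefo ← Towy.
Each of those chain origins has no stated cause.

Buho, Towy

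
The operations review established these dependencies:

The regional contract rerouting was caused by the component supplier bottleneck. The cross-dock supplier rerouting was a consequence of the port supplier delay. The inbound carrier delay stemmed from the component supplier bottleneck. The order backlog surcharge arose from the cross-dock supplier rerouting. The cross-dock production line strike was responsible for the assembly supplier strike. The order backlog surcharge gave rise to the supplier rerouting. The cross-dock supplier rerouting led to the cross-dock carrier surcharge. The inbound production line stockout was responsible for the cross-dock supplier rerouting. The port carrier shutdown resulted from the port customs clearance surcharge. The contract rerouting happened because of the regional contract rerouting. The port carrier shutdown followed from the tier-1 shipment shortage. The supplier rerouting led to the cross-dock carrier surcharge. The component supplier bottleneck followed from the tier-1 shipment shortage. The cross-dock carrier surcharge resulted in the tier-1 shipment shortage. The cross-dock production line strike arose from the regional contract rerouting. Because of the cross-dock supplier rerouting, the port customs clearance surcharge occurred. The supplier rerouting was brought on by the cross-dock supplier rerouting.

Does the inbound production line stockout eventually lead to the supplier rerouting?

Yes

There is a causal chain: the inbound production line stockout → the cross-dock supplier rerouting → the supplier rerouting.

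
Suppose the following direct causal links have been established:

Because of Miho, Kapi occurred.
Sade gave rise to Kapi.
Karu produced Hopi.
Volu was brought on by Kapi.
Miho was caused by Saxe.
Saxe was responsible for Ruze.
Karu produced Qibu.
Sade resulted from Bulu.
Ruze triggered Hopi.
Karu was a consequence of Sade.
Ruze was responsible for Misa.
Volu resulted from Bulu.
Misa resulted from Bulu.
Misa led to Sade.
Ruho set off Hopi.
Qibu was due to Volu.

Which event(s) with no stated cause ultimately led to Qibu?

Bulu, Saxe

Tracing upstream from Qibu: Qibu ← Volu ← Kapi ← Miho ← Saxe.
A separate upstream branch: Qibu ← Volu ← Bulu.
Each of those chain origins has no stated cause.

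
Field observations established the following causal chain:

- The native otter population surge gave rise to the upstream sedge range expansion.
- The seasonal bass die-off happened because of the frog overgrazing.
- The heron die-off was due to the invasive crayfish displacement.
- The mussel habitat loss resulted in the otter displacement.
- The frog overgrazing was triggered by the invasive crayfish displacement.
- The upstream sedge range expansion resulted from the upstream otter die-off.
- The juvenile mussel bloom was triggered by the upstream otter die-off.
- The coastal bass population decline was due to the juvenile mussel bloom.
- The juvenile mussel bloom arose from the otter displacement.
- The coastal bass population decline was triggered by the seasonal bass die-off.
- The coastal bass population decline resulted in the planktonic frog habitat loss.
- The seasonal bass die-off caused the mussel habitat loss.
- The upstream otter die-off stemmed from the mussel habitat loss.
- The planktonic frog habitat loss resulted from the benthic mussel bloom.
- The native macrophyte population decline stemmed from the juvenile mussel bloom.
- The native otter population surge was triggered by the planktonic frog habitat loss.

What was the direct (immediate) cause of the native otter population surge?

Upstream contributors include the invasive crayfish displacement, the frog overgrazing, the seasonal bass die-off, the mussel habitat loss, the otter displacement, the upstream otter die-off, the juvenile mussel bloom, the coastal bass population decline, the benthic mussel bloom, but only the planktonic frog habitat loss feeds directly into the native otter population surge.

the planktonic frog habitat loss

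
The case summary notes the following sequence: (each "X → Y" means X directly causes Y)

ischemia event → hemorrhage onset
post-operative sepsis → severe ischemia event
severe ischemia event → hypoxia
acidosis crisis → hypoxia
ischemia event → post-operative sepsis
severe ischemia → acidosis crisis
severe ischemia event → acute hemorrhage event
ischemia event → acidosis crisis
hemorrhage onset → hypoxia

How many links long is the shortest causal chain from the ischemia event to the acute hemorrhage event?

3

Shortest chain: the ischemia event → the post-operative sepsis → the severe ischemia event → the acute hemorrhage event.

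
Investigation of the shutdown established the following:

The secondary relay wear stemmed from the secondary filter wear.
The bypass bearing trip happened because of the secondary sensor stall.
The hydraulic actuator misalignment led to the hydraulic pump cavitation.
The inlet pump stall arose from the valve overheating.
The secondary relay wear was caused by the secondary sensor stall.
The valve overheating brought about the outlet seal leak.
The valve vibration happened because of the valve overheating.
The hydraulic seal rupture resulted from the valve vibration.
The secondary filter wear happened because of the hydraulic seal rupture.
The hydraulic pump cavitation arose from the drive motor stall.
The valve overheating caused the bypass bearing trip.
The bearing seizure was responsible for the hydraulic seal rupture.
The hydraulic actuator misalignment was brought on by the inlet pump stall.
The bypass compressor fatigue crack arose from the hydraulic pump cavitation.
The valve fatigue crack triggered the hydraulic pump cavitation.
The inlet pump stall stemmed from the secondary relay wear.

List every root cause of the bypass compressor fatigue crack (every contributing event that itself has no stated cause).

Tracing upstream from the bypass compressor fatigue crack: the bypass compressor fatigue crack ← the hydraulic pump cavitation ← the hydraulic actuator misalignment ← the inlet pump stall ← the secondary relay wear ← the secondary filter wear ← the hydraulic seal rupture ← the bearing seizure.
A separate upstream branch: the bypass compressor fatigue crack ← the hydraulic pump cavitation ← the hydraulic actuator misalignment ← the inlet pump stall ← the secondary relay wear ← the secondary sensor stall.
A separate upstream branch: the bypass compressor fatigue crack ← the hydraulic pump cavitation ← the hydraulic actuator misalignment ← the inlet pump stall ← the valve overheating.
A separate upstream branch: the bypass compressor fatigue crack ← the hydraulic pump cavitation ← the valve fatigue crack.
A separate upstream branch: the bypass compressor fatigue crack ← the hydraulic pump cavitation ← the drive motor stall.
Each of those chain origins has no stated cause.

the bearing seizure, the drive motor stall, the secondary sensor stall, the valve fatigue crack, the valve overheating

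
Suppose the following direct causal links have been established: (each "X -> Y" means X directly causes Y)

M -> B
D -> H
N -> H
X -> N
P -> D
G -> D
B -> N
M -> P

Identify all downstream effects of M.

B, D, H, N, P

Direct effects: B, P.
2 steps out: N, D.
3 steps out: H.
Not reachable from it: X, G.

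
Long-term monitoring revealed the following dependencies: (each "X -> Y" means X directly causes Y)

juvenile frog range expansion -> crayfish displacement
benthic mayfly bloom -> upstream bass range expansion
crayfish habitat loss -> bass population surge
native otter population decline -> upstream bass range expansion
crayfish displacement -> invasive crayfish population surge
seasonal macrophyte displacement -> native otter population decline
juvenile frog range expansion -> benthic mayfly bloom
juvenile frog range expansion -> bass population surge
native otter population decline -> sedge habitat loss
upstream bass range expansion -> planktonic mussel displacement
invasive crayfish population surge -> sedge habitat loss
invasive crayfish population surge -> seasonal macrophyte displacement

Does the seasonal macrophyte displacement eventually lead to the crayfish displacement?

The seasonal macrophyte displacement leads to the native otter population decline, the upstream bass range expansion, the planktonic mussel displacement, the sedge habitat loss; the crayfish displacement is not among them.

No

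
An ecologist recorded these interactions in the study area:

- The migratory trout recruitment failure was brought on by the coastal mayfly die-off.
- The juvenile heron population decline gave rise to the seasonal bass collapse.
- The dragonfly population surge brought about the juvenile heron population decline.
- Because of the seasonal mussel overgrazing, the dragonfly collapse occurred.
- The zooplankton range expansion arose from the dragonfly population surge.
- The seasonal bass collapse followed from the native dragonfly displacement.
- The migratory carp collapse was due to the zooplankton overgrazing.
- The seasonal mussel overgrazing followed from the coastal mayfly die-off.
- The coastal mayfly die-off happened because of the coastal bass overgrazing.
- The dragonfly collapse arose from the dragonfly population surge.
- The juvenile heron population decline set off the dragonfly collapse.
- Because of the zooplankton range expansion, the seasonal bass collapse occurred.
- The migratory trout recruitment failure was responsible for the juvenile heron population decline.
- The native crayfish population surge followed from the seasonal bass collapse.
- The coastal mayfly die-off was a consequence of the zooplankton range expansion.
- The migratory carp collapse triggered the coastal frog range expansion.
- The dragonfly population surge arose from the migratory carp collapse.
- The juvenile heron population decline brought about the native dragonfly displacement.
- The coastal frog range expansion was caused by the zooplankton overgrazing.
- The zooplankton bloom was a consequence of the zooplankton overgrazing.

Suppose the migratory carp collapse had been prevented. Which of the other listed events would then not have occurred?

the dragonfly population surge, the zooplankton range expansion

Downstream of the migratory carp collapse: the dragonfly population surge, the coastal frog range expansion, the zooplankton range expansion, the coastal mayfly die-off, the migratory trout recruitment failure, the seasonal mussel overgrazing, the juvenile heron population decline, the dragonfly collapse, the native dragonfly displacement, the seasonal bass collapse, the native crayfish population surge.
Of those, still caused via another path: the coastal frog range expansion, the coastal mayfly die-off, the migratory trout recruitment failure, the seasonal mussel overgrazing, the juvenile heron population decline, the dragonfly collapse, the native dragonfly displacement, the seasonal bass collapse, the native crayfish population surge.
The remainder have no surviving cause.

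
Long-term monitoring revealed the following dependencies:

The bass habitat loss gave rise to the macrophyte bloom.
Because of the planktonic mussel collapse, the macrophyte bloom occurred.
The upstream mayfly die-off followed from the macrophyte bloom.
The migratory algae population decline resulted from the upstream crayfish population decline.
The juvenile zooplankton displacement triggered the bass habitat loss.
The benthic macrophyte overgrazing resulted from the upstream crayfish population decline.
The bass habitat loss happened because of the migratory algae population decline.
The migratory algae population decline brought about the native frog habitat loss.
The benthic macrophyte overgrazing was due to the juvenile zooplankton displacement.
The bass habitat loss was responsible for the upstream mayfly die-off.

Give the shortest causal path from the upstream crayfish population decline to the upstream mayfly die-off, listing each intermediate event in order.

the upstream crayfish population decline → the migratory algae population decline
the migratory algae population decline → the bass habitat loss
the bass habitat loss → the upstream mayfly die-off
Length: 3 steps.

the upstream crayfish population decline → the migratory algae population decline → the bass habitat loss → the upstream mayfly die-off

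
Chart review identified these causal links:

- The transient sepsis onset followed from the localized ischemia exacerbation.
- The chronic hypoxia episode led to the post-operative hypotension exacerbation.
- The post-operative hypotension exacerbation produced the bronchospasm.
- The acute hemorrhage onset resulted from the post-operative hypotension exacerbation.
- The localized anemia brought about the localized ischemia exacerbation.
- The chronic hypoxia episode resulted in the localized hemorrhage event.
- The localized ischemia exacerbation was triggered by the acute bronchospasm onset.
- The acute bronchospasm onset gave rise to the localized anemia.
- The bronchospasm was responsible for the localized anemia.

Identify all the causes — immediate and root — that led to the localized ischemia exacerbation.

the acute bronchospasm onset, the bronchospasm, the chronic hypoxia episode, the localized anemia, the post-operative hypotension exacerbation

Immediate causes of the localized ischemia exacerbation: the acute bronchospasm onset, the localized anemia.
Further upstream: the chronic hypoxia episode, the post-operative hypotension exacerbation, the bronchospasm.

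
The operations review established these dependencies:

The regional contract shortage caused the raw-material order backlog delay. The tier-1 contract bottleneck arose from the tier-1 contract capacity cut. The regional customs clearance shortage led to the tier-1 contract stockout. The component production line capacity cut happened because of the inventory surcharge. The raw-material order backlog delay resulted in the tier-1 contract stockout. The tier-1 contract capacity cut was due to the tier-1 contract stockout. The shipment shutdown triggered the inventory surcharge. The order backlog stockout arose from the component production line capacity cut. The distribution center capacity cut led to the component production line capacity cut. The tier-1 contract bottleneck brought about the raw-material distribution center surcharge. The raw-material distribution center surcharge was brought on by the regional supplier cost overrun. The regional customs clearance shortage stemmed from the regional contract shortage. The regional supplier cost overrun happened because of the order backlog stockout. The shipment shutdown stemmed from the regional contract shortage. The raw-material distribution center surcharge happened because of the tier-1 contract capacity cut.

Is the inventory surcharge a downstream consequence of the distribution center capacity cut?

The distribution center capacity cut leads to the component production line capacity cut, the order backlog stockout, the regional supplier cost overrun, the raw-material distribution center surcharge; the inventory surcharge is not among them.

No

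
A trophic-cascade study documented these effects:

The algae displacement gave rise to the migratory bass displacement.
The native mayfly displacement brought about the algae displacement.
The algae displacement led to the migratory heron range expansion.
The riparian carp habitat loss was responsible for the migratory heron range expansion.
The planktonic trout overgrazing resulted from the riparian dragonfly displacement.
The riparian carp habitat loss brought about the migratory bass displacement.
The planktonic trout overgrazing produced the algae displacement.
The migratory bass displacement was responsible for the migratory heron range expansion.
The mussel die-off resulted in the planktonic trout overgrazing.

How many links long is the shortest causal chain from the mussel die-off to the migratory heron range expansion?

Shortest chain: the mussel die-off → the planktonic trout overgrazing → the algae displacement → the migratory heron range expansion.

3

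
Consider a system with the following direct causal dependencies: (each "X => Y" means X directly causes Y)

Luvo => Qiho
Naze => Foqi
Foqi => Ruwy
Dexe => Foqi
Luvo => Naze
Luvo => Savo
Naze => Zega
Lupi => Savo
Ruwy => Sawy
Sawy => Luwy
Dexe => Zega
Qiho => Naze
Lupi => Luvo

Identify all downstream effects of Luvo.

Direct effects: Savo, Qiho, Naze.
2 steps out: Foqi, Zega.
3 steps out: Ruwy.
4 steps out: Sawy.
5 steps out: Luwy.
Not reachable from it: Lupi, Dexe.

Foqi, Luwy, Naze, Qiho, Ruwy, Savo, Sawy, Zega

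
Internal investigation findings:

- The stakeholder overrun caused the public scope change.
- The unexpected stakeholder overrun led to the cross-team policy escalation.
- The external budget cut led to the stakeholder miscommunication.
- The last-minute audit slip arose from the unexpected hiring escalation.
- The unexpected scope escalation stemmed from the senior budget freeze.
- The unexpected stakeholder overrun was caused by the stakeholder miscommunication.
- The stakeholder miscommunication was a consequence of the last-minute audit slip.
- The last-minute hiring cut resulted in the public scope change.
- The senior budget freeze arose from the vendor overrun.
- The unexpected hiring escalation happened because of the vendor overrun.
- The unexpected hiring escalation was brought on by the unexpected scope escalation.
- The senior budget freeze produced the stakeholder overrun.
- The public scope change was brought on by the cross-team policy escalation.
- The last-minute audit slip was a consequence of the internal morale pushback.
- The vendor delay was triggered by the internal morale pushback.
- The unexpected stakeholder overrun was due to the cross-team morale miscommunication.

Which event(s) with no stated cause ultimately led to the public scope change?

Tracing upstream from the public scope change: the public scope change ← the stakeholder overrun ← the senior budget freeze ← the vendor overrun.
A separate upstream branch: the public scope change ← the cross-team policy escalation ← the unexpected stakeholder overrun ← the stakeholder miscommunication ← the last-minute audit slip ← the internal morale pushback.
A separate upstream branch: the public scope change ← the cross-team policy escalation ← the unexpected stakeholder overrun ← the stakeholder miscommunication ← the external budget cut.
A separate upstream branch: the public scope change ← the last-minute hiring cut.
A separate upstream branch: the public scope change ← the cross-team policy escalation ← the unexpected stakeholder overrun ← the cross-team morale miscommunication.
Each of those chain origins has no stated cause.

the cross-team morale miscommunication, the external budget cut, the internal morale pushback, the last-minute hiring cut, the vendor overrun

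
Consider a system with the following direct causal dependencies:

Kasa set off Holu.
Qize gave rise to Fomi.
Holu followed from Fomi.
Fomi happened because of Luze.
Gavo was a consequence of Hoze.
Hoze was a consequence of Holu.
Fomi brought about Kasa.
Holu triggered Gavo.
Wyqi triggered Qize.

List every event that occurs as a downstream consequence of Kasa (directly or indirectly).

Direct effects: Holu.
2 steps out: Hoze, Gavo.
Not reachable from it: Wyqi, Qize, Fomi, Luze.

Gavo, Holu, Hoze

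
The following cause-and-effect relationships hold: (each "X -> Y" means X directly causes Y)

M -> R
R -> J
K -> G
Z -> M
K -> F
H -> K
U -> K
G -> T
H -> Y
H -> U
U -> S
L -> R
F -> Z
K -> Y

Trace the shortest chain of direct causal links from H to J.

H → K
K → F
F → Z
Z → M
M → R
R → J
Length: 6 steps.

H → K → F → Z → M → R → J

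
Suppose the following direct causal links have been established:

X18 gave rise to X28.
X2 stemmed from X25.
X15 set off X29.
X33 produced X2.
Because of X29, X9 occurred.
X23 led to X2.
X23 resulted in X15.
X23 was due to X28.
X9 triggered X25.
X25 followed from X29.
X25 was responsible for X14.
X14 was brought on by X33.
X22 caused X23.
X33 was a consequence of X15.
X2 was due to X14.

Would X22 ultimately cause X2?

Yes

There is a causal chain: X22 → X23 → X2.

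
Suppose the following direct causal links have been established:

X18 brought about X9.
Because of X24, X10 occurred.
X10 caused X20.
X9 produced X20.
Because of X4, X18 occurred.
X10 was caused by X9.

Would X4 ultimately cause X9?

Yes

There is a causal chain: X4 → X18 → X9.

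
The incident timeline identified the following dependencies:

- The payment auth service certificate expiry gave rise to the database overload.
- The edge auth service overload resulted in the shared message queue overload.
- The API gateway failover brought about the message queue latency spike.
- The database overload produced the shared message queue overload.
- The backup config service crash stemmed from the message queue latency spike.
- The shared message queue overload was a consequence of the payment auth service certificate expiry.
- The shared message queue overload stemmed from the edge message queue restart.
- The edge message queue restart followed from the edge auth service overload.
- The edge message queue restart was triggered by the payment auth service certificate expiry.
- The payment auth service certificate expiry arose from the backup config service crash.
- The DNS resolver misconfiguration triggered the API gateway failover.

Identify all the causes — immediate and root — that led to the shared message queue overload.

the API gateway failover, the DNS resolver misconfiguration, the backup config service crash, the database overload, the edge auth service overload, the edge message queue restart, the message queue latency spike, the payment auth service certificate expiry

Immediate causes of the shared message queue overload: the edge auth service overload, the payment auth service certificate expiry, the edge message queue restart, the database overload.
Further upstream: the DNS resolver misconfiguration, the API gateway failover, the message queue latency spike, the backup config service crash.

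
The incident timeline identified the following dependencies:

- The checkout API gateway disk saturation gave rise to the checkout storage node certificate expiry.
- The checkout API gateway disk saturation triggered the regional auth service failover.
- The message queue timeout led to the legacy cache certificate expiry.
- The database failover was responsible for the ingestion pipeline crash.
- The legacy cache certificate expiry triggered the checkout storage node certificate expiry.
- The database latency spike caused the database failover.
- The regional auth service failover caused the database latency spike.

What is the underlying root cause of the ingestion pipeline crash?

the checkout API gateway disk saturation

Tracing upstream from the ingestion pipeline crash: the ingestion pipeline crash ← the database failover ← the database latency spike ← the regional auth service failover ← the checkout API gateway disk saturation.
The checkout API gateway disk saturation has no stated cause, so it is the root.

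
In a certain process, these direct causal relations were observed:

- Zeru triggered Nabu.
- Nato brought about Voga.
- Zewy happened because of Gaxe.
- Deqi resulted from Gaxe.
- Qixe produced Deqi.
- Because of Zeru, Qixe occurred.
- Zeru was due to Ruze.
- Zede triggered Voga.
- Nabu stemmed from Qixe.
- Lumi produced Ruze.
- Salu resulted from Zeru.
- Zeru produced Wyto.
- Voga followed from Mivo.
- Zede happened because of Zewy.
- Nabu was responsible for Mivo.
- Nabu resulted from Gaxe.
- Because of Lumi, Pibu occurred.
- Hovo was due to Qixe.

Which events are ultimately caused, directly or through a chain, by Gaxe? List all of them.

Deqi, Mivo, Nabu, Voga, Zede, Zewy

Direct effects: Nabu, Zewy, Deqi.
2 steps out: Zede, Mivo.
3 steps out: Voga.
Not reachable from it: Lumi, Ruze, Zeru, Wyto, Qixe, Salu, Hovo, Pibu, Nato.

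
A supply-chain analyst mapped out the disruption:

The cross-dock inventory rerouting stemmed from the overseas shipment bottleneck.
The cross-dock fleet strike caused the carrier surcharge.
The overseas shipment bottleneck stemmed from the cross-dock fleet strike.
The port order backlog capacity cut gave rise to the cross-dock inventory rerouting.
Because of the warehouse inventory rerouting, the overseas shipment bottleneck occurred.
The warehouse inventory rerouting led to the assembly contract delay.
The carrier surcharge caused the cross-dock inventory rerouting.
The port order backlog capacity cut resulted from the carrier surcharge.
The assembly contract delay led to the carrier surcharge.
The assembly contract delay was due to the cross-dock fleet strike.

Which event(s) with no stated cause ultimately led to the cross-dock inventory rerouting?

the cross-dock fleet strike, the warehouse inventory rerouting

Tracing upstream from the cross-dock inventory rerouting: the cross-dock inventory rerouting ← the overseas shipment bottleneck ← the warehouse inventory rerouting.
A separate upstream branch: the cross-dock inventory rerouting ← the overseas shipment bottleneck ← the cross-dock fleet strike.
Each of those chain origins has no stated cause.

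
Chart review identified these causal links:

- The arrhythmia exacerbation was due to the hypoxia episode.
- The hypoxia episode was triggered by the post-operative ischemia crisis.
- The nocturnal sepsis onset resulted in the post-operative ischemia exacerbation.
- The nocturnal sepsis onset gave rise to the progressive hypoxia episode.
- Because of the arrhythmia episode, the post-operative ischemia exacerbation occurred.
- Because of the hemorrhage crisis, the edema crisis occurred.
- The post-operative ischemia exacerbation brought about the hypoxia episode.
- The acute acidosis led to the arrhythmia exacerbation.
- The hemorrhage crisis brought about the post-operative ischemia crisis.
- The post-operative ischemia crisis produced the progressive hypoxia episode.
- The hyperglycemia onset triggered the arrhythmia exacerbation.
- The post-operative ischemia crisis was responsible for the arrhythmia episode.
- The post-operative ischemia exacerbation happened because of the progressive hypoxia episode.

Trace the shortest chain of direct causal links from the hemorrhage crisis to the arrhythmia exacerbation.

the hemorrhage crisis → the post-operative ischemia crisis
the post-operative ischemia crisis → the hypoxia episode
the hypoxia episode → the arrhythmia exacerbation
Length: 3 steps.

the hemorrhage crisis → the post-operative ischemia crisis → the hypoxia episode → the arrhythmia exacerbation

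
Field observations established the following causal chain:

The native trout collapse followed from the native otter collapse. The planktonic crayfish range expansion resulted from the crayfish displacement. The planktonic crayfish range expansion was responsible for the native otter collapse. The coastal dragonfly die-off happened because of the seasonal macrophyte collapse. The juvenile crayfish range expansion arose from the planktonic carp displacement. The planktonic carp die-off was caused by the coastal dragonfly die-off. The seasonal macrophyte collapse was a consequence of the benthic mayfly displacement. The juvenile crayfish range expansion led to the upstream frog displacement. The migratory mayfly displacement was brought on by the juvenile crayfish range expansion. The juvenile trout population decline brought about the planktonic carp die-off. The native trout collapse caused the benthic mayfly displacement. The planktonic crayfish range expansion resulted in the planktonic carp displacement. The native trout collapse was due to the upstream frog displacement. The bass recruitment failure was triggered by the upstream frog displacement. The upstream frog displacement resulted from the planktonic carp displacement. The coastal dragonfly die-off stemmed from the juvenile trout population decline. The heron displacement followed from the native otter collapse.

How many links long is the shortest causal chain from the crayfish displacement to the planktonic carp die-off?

Shortest chain: the crayfish displacement → the planktonic crayfish range expansion → the native otter collapse → the native trout collapse → the benthic mayfly displacement → the seasonal macrophyte collapse → the coastal dragonfly die-off → the planktonic carp die-off.

7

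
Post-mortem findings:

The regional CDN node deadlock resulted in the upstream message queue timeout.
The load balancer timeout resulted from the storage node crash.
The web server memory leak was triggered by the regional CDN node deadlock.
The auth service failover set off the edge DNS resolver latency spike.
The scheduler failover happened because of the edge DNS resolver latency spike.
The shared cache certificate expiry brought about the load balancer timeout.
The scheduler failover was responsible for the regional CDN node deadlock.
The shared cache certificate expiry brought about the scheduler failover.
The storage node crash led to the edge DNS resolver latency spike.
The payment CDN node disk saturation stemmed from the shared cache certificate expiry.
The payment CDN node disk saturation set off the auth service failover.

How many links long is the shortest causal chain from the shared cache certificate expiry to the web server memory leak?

Shortest chain: the shared cache certificate expiry → the scheduler failover → the regional CDN node deadlock → the web server memory leak.

3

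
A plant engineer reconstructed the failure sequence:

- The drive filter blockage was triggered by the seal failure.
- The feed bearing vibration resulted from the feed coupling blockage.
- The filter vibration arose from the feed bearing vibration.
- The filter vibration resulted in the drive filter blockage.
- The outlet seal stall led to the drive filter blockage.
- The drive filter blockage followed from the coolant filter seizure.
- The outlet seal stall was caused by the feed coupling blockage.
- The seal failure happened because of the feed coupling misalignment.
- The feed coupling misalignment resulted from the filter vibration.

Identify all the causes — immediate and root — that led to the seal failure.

the feed bearing vibration, the feed coupling blockage, the feed coupling misalignment, the filter vibration

Immediate cause of the seal failure: the feed coupling misalignment.
Further upstream: the feed coupling blockage, the feed bearing vibration, the filter vibration.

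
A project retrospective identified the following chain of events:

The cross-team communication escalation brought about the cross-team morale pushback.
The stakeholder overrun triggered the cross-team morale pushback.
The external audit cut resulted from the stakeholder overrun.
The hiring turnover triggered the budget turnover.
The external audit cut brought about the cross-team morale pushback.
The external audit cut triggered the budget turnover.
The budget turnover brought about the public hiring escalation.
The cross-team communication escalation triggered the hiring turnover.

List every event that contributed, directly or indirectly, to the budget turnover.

Immediate causes of the budget turnover: the hiring turnover, the external audit cut.
Further upstream: the cross-team communication escalation, the stakeholder overrun.

the cross-team communication escalation, the external audit cut, the hiring turnover, the stakeholder overrun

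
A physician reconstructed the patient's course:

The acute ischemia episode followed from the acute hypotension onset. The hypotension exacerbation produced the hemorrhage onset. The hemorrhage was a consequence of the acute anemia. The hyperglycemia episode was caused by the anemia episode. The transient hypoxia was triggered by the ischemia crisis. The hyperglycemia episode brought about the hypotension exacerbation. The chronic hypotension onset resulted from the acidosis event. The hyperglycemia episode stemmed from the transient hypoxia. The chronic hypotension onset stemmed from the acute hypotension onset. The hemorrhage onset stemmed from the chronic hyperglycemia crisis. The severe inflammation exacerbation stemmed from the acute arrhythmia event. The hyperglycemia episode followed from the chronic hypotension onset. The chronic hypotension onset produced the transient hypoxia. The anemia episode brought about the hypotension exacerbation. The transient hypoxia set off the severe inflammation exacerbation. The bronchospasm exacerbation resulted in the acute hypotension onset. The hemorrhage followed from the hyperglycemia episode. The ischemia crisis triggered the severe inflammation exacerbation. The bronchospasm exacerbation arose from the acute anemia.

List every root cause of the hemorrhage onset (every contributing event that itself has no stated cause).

Tracing upstream from the hemorrhage onset: the hemorrhage onset ← the hypotension exacerbation ← the hyperglycemia episode ← the transient hypoxia ← the ischemia crisis.
A separate upstream branch: the hemorrhage onset ← the hypotension exacerbation ← the anemia episode.
A separate upstream branch: the hemorrhage onset ← the hypotension exacerbation ← the hyperglycemia episode ← the chronic hypotension onset ← the acute hypotension onset ← the bronchospasm exacerbation ← the acute anemia.
A separate upstream branch: the hemorrhage onset ← the hypotension exacerbation ← the hyperglycemia episode ← the chronic hypotension onset ← the acidosis event.
A separate upstream branch: the hemorrhage onset ← the chronic hyperglycemia crisis.
Each of those chain origins has no stated cause.

the acidosis event, the acute anemia, the anemia episode, the chronic hyperglycemia crisis, the ischemia crisis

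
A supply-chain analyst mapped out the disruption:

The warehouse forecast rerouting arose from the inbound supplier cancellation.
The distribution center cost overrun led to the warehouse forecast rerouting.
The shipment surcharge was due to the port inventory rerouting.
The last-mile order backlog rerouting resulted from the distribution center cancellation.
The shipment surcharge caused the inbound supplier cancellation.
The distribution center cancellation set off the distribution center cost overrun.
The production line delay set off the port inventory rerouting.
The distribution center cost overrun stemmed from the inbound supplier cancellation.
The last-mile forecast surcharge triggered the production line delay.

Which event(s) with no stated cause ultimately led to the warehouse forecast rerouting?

Tracing upstream from the warehouse forecast rerouting: the warehouse forecast rerouting ← the inbound supplier cancellation ← the shipment surcharge ← the port inventory rerouting ← the production line delay ← the last-mile forecast surcharge.
A separate upstream branch: the warehouse forecast rerouting ← the distribution center cost overrun ← the distribution center cancellation.
Each of those chain origins has no stated cause.

the distribution center cancellation, the last-mile forecast surcharge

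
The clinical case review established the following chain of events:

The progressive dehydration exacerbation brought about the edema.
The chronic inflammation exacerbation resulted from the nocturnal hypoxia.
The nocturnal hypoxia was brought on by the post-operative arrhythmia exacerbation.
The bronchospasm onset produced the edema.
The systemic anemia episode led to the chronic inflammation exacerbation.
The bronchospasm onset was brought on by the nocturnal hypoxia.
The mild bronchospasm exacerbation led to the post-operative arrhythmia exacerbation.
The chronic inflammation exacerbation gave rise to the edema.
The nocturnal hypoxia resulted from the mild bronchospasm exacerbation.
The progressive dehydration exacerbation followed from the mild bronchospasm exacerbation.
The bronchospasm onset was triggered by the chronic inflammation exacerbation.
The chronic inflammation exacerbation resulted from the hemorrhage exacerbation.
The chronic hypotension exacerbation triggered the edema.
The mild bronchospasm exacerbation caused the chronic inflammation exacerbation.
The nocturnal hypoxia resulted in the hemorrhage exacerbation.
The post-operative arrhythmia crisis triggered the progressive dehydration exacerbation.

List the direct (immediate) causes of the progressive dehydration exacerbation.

the mild bronchospasm exacerbation, the post-operative arrhythmia crisis

the mild bronchospasm exacerbation, the post-operative arrhythmia crisis → the progressive dehydration exacerbation with nothing further upstream stated.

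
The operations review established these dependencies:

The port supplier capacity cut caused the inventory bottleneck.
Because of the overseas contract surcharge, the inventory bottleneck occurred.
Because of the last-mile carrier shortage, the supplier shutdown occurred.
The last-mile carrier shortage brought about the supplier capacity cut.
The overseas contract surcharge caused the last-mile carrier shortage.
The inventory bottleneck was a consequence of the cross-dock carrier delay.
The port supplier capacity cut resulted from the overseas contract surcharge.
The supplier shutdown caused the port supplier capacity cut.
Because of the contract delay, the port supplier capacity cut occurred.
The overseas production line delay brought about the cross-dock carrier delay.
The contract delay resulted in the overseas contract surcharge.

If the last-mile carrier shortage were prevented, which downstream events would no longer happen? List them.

the supplier capacity cut, the supplier shutdown

Downstream of the last-mile carrier shortage: the supplier shutdown, the port supplier capacity cut, the supplier capacity cut, the inventory bottleneck.
Of those, still caused via another path: the port supplier capacity cut, the inventory bottleneck.
The remainder have no surviving cause.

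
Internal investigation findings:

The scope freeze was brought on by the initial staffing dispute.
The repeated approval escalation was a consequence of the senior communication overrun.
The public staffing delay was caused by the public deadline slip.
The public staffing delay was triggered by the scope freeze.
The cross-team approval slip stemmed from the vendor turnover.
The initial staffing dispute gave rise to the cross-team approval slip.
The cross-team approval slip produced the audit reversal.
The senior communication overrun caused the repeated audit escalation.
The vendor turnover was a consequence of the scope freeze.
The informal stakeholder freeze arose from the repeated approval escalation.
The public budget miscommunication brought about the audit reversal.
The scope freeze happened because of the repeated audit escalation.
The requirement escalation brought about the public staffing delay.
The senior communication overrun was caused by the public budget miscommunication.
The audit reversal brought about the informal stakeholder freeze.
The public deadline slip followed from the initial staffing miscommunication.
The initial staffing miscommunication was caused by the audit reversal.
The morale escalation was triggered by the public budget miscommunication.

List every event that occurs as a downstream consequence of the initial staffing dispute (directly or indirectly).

Direct effects: the scope freeze, the cross-team approval slip.
2 steps out: the vendor turnover, the audit reversal, the public staffing delay.
3 steps out: the informal stakeholder freeze, the initial staffing miscommunication.
4 steps out: the public deadline slip.
Not reachable from it: the requirement escalation, the public budget miscommunication, the senior communication overrun, the repeated audit escalation, the repeated approval escalation, the morale escalation.

the audit reversal, the cross-team approval slip, the informal stakeholder freeze, the initial staffing miscommunication, the public deadline slip, the public staffing delay, the scope freeze, the vendor turnover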